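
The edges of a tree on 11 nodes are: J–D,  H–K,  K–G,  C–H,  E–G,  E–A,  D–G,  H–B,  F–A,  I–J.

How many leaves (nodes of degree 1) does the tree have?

The leaves are B, C, F, I.
That is 4 leaves.

4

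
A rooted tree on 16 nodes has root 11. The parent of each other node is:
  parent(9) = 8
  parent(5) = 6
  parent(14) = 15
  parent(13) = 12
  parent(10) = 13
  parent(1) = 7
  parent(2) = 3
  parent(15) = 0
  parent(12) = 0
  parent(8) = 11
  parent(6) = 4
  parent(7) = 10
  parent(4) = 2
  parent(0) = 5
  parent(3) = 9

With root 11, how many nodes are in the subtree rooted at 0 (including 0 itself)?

8

Descendants of 0 (including itself): 0, 12, 15, 13, 14, 10, 7, 1. That's 8.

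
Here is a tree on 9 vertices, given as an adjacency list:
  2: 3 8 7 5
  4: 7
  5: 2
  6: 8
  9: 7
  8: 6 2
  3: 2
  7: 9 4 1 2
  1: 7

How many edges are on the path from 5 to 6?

3

The path is 5 – 2 – 8 – 6, which has 3 edges.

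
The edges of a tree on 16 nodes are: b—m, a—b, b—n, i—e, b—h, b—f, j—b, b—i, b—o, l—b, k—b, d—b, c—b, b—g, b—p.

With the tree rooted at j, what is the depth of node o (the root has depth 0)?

j – b – o — 2 edges.

2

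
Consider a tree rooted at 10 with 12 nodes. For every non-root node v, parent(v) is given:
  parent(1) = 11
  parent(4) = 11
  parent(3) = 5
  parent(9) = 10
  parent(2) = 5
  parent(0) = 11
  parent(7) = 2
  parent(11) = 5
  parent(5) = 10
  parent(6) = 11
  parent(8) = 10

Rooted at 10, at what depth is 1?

3

10–5–11–1 — 3 edges.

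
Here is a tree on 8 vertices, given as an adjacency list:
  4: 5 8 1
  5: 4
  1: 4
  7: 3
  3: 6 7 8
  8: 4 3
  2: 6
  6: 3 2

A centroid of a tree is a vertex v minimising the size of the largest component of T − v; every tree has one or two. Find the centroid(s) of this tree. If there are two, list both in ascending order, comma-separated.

3, 8

Delete 8: the remaining components have sizes 4, 3. Max 4 ≤ 4, so 8 is a centroid.
Its neighbour 3 also leaves a largest component of size 4, so both are centroids.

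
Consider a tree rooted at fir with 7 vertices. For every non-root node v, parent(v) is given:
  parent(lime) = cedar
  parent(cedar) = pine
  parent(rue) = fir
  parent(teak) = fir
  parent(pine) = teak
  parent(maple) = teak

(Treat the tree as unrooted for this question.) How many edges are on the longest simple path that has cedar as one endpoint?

The node farthest from cedar is rue, via cedar–pine–teak–fir–rue — 4 edges.

4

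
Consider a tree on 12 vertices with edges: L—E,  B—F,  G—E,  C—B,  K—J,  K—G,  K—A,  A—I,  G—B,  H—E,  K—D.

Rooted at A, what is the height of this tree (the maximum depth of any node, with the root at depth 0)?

4

The longest root-to-leaf path is A → K → G → B → F (4 edges).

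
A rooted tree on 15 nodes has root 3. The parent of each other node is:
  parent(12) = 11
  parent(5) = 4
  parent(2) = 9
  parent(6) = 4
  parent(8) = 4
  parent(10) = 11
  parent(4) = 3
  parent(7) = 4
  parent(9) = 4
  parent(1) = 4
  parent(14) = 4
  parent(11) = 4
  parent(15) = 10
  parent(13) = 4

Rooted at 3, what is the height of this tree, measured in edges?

A deepest node is 15, reached by 3-4-11-10-15.
That path has 4 edges, so the height is 4.

4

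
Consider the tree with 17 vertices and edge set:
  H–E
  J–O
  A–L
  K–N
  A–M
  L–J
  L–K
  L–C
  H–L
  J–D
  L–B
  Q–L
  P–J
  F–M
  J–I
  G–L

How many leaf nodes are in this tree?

Exactly 11 nodes have a single neighbour: B, C, D, E, F, G, I, N, O, P, Q.

11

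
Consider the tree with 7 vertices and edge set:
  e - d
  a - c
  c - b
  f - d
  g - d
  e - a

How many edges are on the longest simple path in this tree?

5

A longest path is b-c-a-e-d-f, with 5 edges.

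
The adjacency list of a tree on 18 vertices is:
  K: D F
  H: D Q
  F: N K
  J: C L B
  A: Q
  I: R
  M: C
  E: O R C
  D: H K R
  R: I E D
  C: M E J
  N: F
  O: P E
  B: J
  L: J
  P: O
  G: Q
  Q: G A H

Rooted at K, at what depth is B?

K → D → R → E → C → J → B — 6 edges.

6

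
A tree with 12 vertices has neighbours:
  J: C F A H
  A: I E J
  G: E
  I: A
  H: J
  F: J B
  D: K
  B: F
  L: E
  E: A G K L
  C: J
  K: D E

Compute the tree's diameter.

6

Starting from B, a farthest node is D at distance 6.
One longest path: B - F - J - A - E - K - D.
So the diameter is 6.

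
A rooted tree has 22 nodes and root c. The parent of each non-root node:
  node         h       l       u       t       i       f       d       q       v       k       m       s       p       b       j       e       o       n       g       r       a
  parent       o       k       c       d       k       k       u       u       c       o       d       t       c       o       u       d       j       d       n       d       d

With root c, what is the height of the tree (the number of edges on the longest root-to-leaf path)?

5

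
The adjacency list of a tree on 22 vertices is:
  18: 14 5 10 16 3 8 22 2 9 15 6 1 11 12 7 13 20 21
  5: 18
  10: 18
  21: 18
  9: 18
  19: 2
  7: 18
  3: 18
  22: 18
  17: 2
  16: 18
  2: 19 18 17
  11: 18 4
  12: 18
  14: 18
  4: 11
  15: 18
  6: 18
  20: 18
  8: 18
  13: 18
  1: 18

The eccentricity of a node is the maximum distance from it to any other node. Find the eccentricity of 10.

The node farthest from 10 is 17 (19, 4 also at distance 3), via 10-18-2-17 — 3 edges.

3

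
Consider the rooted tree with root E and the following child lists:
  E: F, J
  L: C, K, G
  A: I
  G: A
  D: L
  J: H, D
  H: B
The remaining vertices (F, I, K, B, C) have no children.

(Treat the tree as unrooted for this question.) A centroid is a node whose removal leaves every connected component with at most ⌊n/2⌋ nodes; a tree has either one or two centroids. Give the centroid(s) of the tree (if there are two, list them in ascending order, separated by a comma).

D, L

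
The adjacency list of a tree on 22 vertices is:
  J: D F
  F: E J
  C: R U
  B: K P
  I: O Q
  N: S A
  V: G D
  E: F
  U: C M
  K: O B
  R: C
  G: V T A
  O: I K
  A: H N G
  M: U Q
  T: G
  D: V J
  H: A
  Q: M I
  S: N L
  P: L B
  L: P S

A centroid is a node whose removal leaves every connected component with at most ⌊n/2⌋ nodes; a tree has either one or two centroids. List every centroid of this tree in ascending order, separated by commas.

L, S

Delete S: the remaining components have sizes 11, 10. Max 11 ≤ 11, so S is a centroid.
Its neighbour L also leaves a largest component of size 11, so both are centroids.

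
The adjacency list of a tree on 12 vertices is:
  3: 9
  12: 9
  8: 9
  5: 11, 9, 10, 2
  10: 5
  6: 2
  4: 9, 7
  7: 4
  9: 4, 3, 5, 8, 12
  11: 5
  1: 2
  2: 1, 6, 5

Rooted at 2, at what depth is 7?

4

Climbing from 7 to the root: 7–4–9–5–2. That's 4 steps.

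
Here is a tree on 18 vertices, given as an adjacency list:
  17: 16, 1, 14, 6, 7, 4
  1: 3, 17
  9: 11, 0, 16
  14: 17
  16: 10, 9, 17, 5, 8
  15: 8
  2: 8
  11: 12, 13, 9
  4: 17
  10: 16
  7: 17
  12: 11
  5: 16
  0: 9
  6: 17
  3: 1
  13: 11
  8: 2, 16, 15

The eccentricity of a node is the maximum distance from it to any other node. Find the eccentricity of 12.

The node farthest from 12 is 3, via 12 – 11 – 9 – 16 – 17 – 1 – 3 — 6 edges.

6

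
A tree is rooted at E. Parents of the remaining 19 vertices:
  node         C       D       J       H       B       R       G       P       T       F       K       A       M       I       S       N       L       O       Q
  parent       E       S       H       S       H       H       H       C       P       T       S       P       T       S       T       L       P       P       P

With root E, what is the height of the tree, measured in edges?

6

A deepest node is R, reached by E-C-P-T-S-H-R.
That path has 6 edges, so the height is 6.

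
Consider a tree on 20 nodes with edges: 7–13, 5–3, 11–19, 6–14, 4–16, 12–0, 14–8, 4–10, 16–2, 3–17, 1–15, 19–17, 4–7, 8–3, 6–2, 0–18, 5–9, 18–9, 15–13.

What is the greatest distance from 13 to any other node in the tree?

Distances from 13 peak at 13, attained at 12.
13-7-4-16-2-6-14-8-3-5-9-18-0-12

13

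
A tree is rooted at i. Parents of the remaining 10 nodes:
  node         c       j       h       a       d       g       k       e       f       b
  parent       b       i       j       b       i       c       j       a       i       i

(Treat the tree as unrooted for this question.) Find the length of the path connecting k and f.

The path is k–j–i–f, which has 3 edges.

3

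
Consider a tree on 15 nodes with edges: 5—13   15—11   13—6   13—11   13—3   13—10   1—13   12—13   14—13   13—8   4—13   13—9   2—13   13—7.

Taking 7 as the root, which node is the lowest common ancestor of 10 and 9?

13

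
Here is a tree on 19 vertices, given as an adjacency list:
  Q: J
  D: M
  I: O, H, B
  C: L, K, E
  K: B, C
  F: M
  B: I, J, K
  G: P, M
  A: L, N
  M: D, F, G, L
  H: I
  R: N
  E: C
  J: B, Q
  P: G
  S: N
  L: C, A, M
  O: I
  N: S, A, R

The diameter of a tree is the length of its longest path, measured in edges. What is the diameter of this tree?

8

Starting from P, a farthest node is O at distance 8.
One longest path: P-G-M-L-C-K-B-I-O.
So the diameter is 8.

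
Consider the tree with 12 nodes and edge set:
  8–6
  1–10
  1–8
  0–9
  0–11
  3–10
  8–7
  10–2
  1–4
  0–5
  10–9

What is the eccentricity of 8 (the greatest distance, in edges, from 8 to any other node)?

A farthest node from 8 is 5 (11 also at distance 5).
The path 8-1-10-9-0-5 has 5 edges.

5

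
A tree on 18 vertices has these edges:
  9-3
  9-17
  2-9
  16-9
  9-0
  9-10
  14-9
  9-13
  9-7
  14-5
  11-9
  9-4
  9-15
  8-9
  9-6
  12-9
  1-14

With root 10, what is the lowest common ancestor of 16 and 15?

9

Ancestors of 16 (toward the root): 16, 9, 10.
Ancestors of 15: 15, 9, 10.
The deepest node appearing in both lists is 9.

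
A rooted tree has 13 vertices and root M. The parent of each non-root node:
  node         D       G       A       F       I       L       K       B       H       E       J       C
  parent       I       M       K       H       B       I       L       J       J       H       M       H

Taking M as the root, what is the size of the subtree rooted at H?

4

The subtree rooted at H contains: H, E, F, C — 4 nodes.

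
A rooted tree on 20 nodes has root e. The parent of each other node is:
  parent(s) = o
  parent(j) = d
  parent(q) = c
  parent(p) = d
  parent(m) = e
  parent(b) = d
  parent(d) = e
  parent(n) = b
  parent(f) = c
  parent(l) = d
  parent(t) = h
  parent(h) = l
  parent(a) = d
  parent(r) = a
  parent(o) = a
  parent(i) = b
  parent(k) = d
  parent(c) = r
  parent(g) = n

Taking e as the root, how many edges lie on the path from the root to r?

3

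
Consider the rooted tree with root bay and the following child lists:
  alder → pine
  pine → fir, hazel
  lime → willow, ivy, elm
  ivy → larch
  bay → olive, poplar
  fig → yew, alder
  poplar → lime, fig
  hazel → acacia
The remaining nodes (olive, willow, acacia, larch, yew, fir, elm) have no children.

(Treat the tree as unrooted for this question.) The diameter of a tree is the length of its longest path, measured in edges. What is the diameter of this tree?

A longest path is acacia–hazel–pine–alder–fig–poplar–lime–ivy–larch, with 8 edges.

8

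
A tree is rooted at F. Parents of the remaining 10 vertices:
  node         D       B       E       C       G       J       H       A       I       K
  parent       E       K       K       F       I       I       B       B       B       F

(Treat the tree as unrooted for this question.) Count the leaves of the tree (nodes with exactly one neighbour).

6

The leaves are A, C, D, G, H, J.
That is 6 leaves.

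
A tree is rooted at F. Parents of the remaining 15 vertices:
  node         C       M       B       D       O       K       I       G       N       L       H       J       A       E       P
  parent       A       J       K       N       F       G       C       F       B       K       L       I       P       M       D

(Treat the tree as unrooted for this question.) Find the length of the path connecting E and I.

Walking from E: E–M–J–I. Length 3.

3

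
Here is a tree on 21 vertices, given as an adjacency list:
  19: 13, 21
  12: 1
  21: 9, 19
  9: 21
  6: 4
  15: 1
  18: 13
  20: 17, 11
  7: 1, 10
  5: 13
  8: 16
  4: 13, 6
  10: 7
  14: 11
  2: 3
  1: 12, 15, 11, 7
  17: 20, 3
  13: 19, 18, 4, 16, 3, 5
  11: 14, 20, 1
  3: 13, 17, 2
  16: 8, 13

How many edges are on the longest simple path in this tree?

Starting from 9, a farthest node is 10 at distance 10.
One longest path: 9-21-19-13-3-17-20-11-1-7-10.
So the diameter is 10.

10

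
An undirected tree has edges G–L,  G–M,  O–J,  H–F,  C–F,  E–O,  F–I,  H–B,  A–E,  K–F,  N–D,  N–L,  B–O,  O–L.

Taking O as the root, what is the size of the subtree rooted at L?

5

Descendants of L (including itself): L, G, N, M, D. That's 5.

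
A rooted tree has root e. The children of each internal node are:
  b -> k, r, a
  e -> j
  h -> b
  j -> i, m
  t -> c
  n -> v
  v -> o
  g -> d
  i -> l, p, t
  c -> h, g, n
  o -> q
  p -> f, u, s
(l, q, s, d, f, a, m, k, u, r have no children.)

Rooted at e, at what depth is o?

Path from e to o: e – j – i – t – c – n – v – o, which has 7 edges.

7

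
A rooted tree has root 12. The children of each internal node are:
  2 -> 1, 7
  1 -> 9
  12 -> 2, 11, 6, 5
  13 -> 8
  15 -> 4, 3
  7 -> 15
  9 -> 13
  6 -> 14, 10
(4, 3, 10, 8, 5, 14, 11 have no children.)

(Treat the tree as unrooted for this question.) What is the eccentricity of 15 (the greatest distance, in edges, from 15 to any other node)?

Distances from 15 peak at 6, attained at 8.
15 – 7 – 2 – 1 – 9 – 13 – 8

6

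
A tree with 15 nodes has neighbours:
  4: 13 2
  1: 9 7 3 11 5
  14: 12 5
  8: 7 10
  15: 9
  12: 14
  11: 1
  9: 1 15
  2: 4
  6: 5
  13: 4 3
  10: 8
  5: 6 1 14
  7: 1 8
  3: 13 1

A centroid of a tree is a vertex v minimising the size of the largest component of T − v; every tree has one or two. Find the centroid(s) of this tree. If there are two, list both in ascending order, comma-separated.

1

Removing 1 splits the tree into components of sizes 4, 4, 3, 2, 1; the largest is 4 ≤ ⌊15/2⌋ = 7.
No neighbour of 1 does as well, so 1 is the unique centroid.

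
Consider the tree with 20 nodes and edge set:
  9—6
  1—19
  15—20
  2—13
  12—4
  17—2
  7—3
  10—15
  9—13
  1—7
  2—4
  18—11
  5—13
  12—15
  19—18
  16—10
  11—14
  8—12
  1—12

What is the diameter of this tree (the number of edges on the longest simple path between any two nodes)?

A longest path is 6-9-13-2-4-12-1-19-18-11-14, with 10 edges.

10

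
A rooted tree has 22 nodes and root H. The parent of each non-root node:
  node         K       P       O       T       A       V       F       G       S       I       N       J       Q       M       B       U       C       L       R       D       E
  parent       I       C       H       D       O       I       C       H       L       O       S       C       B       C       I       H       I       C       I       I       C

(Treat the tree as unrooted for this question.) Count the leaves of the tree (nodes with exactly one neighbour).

The leaves are A, E, F, G, J, K, M, N, P, Q, R, T, U, V.
That is 14 leaves.

14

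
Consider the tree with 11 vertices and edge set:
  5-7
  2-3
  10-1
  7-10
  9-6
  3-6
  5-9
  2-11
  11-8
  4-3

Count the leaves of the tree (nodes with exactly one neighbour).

Exactly 3 nodes have a single neighbour: 1, 4, 8.

3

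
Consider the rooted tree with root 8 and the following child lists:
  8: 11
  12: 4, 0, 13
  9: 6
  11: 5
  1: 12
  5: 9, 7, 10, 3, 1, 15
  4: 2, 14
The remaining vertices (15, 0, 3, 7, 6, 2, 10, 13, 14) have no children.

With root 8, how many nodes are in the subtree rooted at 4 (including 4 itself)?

Descendants of 4 (including itself): 4, 2, 14. That's 3.

3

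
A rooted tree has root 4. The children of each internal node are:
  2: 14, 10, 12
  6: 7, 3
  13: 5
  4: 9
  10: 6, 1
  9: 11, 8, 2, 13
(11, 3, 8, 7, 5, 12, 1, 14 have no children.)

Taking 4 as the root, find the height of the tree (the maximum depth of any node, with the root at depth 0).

5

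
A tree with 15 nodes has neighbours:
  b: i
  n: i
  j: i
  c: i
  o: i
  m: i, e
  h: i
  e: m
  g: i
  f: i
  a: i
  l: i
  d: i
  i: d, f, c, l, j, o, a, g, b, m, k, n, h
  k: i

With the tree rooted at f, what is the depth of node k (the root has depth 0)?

Path from f to k: f–i–k, which has 2 edges.

2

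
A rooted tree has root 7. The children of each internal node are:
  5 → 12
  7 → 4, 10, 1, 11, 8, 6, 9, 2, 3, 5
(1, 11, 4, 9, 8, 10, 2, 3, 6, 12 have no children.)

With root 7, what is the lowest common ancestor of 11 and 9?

Path 11→root: 11 7; path 9→root: 9 7.
First common node: 7.

7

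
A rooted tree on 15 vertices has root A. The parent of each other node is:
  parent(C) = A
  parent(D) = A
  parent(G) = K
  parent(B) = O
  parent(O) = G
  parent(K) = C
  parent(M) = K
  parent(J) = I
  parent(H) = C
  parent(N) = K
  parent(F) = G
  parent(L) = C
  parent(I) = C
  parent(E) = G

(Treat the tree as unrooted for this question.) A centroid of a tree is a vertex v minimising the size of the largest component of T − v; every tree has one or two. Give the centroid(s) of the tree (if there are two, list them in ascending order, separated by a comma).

K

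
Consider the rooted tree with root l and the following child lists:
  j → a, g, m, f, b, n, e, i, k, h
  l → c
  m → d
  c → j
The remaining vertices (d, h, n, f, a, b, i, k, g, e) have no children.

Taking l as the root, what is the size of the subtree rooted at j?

12

Descendants of j (including itself): j, a, k, n, i, h, f, m, g, e, b, d. That's 12.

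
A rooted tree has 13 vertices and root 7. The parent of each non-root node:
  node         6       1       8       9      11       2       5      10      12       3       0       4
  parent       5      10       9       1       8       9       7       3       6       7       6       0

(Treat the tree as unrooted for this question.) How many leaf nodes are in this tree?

4

Degree-1 nodes: 2, 4, 11, 12 — 4 of them.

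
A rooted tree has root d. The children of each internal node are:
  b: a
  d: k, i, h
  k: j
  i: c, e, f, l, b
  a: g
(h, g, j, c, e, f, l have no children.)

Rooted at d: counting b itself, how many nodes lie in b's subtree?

b's subtree: {b, a, g}, size 3.

3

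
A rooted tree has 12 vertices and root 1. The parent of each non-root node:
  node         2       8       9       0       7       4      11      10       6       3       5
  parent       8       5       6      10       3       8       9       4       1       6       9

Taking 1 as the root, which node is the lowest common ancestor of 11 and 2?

9

Ancestors of 11 (toward the root): 11, 9, 6, 1.
Ancestors of 2: 2, 8, 5, 9, 6, 1.
The deepest node appearing in both lists is 9.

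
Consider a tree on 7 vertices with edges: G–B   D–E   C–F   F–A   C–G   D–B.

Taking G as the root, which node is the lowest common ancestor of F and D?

F's ancestor chain is F, C, G and D's is D, B, G; they first meet at G.

G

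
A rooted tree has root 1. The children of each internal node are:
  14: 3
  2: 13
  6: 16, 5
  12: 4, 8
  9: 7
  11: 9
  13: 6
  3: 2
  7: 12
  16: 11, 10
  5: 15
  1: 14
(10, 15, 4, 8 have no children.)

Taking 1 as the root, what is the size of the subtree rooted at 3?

Descendants of 3 (including itself): 3, 2, 13, 6, 5, 16, 15, 11, 10, 9, 7, 12, 8, 4. That's 14.

14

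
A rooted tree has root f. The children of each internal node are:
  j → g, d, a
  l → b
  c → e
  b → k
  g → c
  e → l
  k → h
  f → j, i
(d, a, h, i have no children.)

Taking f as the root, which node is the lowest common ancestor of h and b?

b

Ancestors of h (toward the root): h, k, b, l, e, c, g, j, f.
Ancestors of b: b, l, e, c, g, j, f.
The deepest node appearing in both lists is b.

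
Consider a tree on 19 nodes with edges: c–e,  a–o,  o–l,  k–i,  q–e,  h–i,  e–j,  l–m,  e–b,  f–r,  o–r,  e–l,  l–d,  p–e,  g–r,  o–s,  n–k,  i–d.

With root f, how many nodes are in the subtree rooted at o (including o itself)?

Descendants of o (including itself): o, l, s, a, d, e, m, i, q, p, b, j, c, k, h, n. That's 16.

16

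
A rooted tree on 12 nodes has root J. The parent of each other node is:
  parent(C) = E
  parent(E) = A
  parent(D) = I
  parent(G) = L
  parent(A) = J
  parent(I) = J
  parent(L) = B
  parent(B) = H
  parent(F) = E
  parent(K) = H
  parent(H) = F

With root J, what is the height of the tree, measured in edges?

7

The longest root-to-leaf path is J–A–E–F–H–B–L–G (7 edges).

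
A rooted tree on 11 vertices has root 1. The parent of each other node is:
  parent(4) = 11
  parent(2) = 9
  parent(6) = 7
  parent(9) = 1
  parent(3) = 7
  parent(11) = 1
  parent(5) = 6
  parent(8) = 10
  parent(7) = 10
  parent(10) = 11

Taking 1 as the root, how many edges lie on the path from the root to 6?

1 → 11 → 10 → 7 → 6 — 4 edges.

4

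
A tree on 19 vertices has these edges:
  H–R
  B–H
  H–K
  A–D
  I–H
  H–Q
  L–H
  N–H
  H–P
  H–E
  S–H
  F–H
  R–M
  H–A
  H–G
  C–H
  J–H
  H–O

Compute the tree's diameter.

Starting from D, a farthest node is M at distance 4.
One longest path: D-A-H-R-M.
So the diameter is 4.

4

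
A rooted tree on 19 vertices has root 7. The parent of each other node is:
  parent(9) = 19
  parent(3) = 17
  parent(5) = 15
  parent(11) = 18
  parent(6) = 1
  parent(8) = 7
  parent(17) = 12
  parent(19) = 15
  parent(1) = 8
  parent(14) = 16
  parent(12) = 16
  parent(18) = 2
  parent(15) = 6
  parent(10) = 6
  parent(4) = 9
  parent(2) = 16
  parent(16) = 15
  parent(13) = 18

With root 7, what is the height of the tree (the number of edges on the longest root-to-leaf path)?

A deepest node is 3, reached by 7–8–1–6–15–16–12–17–3.
That path has 8 edges, so the height is 8.

8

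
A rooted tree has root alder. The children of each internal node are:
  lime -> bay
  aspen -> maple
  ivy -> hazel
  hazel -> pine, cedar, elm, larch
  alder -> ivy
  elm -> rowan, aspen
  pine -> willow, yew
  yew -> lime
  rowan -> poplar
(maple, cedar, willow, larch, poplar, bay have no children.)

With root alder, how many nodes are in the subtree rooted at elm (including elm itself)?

5

elm's subtree: {elm, aspen, rowan, maple, poplar}, size 5.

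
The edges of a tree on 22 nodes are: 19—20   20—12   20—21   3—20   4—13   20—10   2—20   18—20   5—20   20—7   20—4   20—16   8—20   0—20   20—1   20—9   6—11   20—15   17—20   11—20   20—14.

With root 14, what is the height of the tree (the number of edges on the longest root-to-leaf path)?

3

A deepest node is 6, reached by 14 → 20 → 11 → 6.
That path has 3 edges, so the height is 3.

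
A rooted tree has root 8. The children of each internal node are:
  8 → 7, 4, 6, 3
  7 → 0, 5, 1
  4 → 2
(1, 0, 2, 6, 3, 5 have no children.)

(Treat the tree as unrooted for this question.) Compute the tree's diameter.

BFS from 2 reaches 0 last, at distance 4; BFS from 0 confirms no node is farther.
Path: 2 – 4 – 8 – 7 – 0.

4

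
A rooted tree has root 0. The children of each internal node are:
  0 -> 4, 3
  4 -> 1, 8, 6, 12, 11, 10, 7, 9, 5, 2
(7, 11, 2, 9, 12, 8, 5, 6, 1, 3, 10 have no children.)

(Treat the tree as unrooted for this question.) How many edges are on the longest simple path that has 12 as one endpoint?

The node farthest from 12 is 3, via 12-4-0-3 — 3 edges.

3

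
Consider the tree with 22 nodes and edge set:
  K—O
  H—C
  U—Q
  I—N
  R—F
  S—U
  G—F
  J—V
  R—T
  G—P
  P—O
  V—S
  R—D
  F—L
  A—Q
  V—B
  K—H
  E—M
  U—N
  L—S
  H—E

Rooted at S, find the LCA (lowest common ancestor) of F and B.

S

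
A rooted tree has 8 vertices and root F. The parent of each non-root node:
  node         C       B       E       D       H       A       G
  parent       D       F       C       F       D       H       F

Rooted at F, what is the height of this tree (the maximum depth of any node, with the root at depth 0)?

3

A deepest node is E, reached by F–D–C–E.
That path has 3 edges, so the height is 3.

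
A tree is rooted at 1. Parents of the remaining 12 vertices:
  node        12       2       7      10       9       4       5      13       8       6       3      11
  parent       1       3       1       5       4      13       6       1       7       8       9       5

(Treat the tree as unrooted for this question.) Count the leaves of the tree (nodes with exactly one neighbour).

4

Degree-1 nodes: 2, 10, 11, 12 — 4 of them.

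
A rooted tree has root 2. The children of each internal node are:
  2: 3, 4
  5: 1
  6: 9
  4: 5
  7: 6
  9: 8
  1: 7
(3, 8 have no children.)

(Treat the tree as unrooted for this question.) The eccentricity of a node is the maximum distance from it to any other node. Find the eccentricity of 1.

The node farthest from 1 is 8 (3 also at distance 4), via 1–7–6–9–8 — 4 edges.

4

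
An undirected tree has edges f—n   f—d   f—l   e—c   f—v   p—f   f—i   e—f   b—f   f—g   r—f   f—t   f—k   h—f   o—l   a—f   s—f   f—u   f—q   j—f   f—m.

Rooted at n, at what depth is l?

2

Climbing from l to the root: l – f – n. That's 2 steps.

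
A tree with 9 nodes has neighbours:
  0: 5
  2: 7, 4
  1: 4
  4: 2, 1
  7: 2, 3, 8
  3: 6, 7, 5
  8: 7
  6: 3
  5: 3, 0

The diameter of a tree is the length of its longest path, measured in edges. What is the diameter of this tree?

Starting from 0, a farthest node is 1 at distance 6.
One longest path: 0–5–3–7–2–4–1.
So the diameter is 6.

6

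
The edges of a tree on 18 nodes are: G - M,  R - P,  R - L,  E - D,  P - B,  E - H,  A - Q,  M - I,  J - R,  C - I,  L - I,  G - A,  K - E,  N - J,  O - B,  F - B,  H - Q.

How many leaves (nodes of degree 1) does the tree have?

The leaves are C, D, F, K, N, O.
That is 6 leaves.

6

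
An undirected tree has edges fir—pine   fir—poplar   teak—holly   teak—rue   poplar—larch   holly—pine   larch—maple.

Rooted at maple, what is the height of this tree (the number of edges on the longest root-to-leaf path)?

A deepest node is rue, reached by maple – larch – poplar – fir – pine – holly – teak – rue.
That path has 7 edges, so the height is 7.

7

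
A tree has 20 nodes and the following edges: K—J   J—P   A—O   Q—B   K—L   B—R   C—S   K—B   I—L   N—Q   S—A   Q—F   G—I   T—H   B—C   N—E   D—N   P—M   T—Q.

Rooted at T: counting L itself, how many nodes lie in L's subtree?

Descendants of L (including itself): L, I, G. That's 3.

3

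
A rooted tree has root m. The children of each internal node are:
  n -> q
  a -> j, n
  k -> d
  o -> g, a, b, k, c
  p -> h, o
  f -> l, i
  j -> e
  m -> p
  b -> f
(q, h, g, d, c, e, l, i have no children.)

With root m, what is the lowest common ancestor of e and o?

Path e→root: e j a o p m; path o→root: o p m.
First common node: o.

o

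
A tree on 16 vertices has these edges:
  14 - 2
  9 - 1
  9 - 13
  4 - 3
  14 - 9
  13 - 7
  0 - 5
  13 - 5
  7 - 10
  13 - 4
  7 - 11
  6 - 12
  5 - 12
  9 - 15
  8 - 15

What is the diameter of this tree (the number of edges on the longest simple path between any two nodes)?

6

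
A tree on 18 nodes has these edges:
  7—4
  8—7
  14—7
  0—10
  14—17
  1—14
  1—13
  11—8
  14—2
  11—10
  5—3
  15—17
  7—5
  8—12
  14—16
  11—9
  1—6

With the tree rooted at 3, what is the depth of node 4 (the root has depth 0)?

3

3 – 5 – 7 – 4 — 3 edges.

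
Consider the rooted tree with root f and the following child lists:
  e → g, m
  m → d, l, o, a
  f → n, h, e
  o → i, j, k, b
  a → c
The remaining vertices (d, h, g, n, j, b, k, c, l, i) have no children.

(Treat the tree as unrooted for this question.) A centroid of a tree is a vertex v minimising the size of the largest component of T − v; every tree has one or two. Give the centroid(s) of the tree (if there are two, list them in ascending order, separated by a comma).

Delete m: the remaining components have sizes 5, 5, 2, 1, 1. Max 5 ≤ 7, so m is a centroid.
Every other node leaves some component of size > 7, so the centroid is unique.

m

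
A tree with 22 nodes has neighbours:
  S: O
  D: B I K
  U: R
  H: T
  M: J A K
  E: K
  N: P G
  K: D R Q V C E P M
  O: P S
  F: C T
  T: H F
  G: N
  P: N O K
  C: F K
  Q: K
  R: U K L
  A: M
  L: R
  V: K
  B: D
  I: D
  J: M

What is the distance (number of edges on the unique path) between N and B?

4

N - P - K - D - B: 4 edges.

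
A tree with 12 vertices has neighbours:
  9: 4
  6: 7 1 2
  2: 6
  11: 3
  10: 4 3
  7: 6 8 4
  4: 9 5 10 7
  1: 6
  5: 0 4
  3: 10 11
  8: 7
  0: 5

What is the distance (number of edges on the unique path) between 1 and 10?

4

Walking from 1: 1 - 6 - 7 - 4 - 10. Length 4.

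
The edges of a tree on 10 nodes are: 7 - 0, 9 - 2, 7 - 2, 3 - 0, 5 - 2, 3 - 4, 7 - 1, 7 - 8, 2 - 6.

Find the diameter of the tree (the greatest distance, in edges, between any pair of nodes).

5

Starting from 9, a farthest node is 4 at distance 5.
One longest path: 9-2-7-0-3-4.
So the diameter is 5.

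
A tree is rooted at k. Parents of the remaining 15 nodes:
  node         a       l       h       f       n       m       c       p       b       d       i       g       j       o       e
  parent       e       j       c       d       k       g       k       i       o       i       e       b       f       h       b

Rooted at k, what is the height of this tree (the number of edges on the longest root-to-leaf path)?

l sits deepest: k–c–h–o–b–e–i–d–f–j–l — 10 edges from the root.

10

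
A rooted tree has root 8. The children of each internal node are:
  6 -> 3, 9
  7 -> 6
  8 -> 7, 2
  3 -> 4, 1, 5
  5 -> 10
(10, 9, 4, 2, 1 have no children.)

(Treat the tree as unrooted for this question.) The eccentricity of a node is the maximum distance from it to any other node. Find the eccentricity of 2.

6

The node farthest from 2 is 10, via 2 – 8 – 7 – 6 – 3 – 5 – 10 — 6 edges.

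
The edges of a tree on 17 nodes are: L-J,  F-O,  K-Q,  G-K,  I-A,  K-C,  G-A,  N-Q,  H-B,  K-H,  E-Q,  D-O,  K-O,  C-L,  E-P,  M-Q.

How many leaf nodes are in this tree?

The leaves are B, D, F, I, J, M, N, P.
That is 8 leaves.

8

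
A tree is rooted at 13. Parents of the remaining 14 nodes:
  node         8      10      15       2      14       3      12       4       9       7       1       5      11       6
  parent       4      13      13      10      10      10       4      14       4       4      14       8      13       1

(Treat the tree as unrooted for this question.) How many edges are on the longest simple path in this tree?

6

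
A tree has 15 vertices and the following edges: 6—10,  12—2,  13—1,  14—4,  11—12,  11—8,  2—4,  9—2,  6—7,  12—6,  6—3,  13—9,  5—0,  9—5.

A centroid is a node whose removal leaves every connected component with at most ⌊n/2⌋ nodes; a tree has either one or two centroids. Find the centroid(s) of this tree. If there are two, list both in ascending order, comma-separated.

2

If 2 is removed the pieces have sizes 7, 5, 2, all ≤ ⌊15/2⌋ = 7.
No neighbour of 2 does as well, so 2 is the unique centroid.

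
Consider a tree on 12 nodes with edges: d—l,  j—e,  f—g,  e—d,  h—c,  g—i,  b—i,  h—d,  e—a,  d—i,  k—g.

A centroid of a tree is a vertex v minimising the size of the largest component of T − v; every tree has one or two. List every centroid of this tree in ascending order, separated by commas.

d

Removing d splits the tree into components of sizes 5, 3, 2, 1; the largest is 5 ≤ ⌊12/2⌋ = 6.
No neighbour of d does as well, so d is the unique centroid.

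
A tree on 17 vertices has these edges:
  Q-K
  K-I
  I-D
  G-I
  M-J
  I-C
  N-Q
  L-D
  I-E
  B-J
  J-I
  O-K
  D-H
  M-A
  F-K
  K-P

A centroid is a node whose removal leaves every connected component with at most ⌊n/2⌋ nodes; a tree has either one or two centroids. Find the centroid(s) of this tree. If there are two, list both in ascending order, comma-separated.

Removing I splits the tree into components of sizes 6, 4, 3, 1, 1, 1; the largest is 6 ≤ ⌊17/2⌋ = 8.
Every other node leaves some component of size > 8, so the centroid is unique.

I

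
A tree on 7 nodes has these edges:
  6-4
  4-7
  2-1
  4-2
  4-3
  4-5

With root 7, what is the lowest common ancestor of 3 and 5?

4

Ancestors of 3 (toward the root): 3, 4, 7.
Ancestors of 5: 5, 4, 7.
The deepest node appearing in both lists is 4.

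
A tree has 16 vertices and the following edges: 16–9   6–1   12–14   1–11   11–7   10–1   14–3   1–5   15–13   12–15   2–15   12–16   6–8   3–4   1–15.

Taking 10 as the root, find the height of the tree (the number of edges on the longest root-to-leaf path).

6

4 sits deepest: 10–1–15–12–14–3–4 — 6 edges from the root.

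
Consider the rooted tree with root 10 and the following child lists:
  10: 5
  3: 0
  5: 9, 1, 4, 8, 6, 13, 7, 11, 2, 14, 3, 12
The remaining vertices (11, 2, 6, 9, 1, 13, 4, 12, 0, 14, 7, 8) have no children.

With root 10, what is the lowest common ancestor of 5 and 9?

5

5's ancestor chain is 5, 10 and 9's is 9, 5, 10; they first meet at 5.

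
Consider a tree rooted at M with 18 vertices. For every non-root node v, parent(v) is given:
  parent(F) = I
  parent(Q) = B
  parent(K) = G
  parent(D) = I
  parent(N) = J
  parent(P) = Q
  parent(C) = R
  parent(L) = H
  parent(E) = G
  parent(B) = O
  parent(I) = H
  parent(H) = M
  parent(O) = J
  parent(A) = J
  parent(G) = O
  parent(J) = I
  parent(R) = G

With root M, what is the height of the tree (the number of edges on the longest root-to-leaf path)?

7

The longest root-to-leaf path is M–H–I–J–O–B–Q–P (7 edges).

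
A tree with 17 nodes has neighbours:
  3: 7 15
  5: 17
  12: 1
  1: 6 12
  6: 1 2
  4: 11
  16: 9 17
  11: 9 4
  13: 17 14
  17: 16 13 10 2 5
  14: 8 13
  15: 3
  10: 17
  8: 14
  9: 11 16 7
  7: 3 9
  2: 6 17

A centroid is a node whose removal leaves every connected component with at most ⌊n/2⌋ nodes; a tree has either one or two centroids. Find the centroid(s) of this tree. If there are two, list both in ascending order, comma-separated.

17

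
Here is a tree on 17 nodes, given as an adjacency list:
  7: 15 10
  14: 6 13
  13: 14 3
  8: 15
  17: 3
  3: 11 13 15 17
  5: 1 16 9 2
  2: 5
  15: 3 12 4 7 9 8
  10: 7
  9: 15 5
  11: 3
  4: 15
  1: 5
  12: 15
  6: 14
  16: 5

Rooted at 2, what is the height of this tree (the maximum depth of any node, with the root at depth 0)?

7

A deepest node is 6, reached by 2 → 5 → 9 → 15 → 3 → 13 → 14 → 6.
That path has 7 edges, so the height is 7.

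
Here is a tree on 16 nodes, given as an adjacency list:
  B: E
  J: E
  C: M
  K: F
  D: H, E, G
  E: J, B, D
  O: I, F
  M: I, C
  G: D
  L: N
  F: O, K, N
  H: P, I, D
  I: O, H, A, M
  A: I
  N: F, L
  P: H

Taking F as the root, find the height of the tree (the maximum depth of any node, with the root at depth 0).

6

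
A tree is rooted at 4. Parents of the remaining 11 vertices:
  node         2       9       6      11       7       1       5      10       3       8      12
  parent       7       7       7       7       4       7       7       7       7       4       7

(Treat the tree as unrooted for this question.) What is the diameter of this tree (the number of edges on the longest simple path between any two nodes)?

BFS from 8 reaches 10 last, at distance 3; BFS from 10 confirms no node is farther.
Path: 8 – 4 – 7 – 10.

3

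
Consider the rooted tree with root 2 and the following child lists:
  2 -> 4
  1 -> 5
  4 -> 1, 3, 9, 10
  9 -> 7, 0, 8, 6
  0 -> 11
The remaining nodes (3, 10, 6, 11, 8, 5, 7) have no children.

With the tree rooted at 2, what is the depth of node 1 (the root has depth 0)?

2

Climbing from 1 to the root: 1 → 4 → 2. That's 2 steps.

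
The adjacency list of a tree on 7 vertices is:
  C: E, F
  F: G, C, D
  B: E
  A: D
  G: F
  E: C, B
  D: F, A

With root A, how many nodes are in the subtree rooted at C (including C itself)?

The subtree rooted at C contains: C, E, B — 3 nodes.

3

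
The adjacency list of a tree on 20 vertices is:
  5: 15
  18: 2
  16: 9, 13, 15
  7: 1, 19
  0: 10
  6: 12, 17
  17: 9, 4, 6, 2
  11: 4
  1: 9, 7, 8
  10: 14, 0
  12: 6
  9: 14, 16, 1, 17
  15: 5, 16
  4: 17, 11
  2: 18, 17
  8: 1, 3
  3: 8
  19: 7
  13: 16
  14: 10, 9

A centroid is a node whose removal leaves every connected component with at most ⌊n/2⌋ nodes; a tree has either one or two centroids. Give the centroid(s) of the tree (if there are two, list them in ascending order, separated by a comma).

9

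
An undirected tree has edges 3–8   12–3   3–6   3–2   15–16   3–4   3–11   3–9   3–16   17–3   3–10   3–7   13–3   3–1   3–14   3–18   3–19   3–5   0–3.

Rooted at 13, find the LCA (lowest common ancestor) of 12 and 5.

Ancestors of 12 (toward the root): 12, 3, 13.
Ancestors of 5: 5, 3, 13.
The deepest node appearing in both lists is 3.

3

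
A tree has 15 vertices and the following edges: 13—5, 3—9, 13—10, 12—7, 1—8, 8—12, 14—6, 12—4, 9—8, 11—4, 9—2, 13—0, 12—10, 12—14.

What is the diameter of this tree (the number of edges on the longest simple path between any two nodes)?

6

BFS from 3 reaches 5 last, at distance 6; BFS from 5 confirms no node is farther.
Path: 3–9–8–12–10–13–5.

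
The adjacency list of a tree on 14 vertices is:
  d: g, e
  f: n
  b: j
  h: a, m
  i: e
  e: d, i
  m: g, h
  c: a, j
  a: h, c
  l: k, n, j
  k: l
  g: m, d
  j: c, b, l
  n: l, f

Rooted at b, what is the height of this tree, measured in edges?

A deepest node is i, reached by b–j–c–a–h–m–g–d–e–i.
That path has 9 edges, so the height is 9.

9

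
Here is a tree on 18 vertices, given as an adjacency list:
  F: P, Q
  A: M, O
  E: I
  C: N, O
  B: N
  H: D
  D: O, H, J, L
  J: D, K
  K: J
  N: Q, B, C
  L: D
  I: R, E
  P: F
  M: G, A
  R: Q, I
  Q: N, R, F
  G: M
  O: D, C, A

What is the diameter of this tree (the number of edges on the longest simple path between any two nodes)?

9

A longest path is E - I - R - Q - N - C - O - D - J - K, with 9 edges.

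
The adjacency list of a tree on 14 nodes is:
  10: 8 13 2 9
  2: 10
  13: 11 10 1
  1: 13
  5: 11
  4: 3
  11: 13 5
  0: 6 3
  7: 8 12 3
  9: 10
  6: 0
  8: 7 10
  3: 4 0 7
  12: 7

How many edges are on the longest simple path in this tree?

Starting from 5, a farthest node is 6 at distance 8.
One longest path: 5-11-13-10-8-7-3-0-6.
So the diameter is 8.

8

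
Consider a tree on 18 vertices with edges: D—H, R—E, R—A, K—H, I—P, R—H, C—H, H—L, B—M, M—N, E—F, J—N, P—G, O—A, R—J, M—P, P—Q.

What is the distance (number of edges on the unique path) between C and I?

The path is C – H – R – J – N – M – P – I, which has 7 edges.

7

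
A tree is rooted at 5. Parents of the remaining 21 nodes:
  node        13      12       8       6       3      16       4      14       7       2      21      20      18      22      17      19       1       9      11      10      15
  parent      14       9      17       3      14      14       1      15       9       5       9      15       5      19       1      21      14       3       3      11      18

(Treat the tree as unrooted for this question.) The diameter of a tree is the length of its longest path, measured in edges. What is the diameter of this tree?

A longest path is 22 – 19 – 21 – 9 – 3 – 14 – 15 – 18 – 5 – 2, with 9 edges.

9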